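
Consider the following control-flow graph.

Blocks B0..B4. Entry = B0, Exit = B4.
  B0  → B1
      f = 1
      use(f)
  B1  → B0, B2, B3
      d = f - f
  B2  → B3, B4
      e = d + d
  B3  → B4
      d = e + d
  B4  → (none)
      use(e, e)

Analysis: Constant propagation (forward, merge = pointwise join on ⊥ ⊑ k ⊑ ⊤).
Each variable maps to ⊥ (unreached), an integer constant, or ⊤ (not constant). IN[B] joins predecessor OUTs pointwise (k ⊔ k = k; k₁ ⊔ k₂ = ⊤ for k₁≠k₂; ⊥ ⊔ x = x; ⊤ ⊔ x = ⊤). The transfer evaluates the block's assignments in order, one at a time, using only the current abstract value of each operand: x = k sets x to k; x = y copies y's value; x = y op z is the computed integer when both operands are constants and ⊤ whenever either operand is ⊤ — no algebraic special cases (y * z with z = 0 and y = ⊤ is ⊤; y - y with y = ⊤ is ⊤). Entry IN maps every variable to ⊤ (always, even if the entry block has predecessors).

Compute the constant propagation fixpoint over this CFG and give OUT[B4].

Answer: {a: ⊤, b: ⊤, c: ⊤, d: ⊤, e: ⊤, f: 1}

Trace:
Per-block solution:
  B0:   IN=(all ⊤)   OUT={f:1; rest ⊤}
  B1:   IN={f:1; rest ⊤}   OUT={d:0, f:1; rest ⊤}
  B2:   IN={d:0, f:1; rest ⊤}   OUT={d:0, e:0, f:1; rest ⊤}
  B3:   IN={d:0, f:1; rest ⊤}   OUT={f:1; rest ⊤}
  B4:   IN={f:1; rest ⊤}   OUT={f:1; rest ⊤}

Merge at B4: IN[B4] = OUT[B2] ⊔ OUT[B3] = {a: ⊤, b: ⊤, c: ⊤, d: ⊤, e: ⊤, f: 1}
Applying B4's transfer function to that IN value gives OUT[B4] (row B4 above).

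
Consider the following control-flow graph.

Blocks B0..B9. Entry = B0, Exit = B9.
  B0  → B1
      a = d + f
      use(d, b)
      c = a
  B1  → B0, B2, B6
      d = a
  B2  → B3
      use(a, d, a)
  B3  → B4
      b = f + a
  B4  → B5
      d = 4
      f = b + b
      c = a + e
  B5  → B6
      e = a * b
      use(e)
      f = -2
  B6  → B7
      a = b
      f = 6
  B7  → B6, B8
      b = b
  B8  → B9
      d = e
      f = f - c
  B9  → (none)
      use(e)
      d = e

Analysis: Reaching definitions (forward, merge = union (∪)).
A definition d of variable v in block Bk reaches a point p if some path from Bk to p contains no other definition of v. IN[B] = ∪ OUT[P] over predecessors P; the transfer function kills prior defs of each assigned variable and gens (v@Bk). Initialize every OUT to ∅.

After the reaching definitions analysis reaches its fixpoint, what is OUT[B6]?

Per-block solution:
  B0: | IN={a@B0, c@B0, d@B1} | OUT={a@B0, c@B0, d@B1}
  B1: | IN={a@B0, c@B0, d@B1} | OUT={a@B0, c@B0, d@B1}
  B2: | IN={a@B0, c@B0, d@B1} | OUT={a@B0, c@B0, d@B1}
  B3: | IN={a@B0, c@B0, d@B1} | OUT={a@B0, b@B3, c@B0, d@B1}
  B4: | IN={a@B0, b@B3, c@B0, d@B1} | OUT={a@B0, b@B3, c@B4, d@B4, f@B4}
  B5: | IN={a@B0, b@B3, c@B4, d@B4, f@B4} | OUT={a@B0, b@B3, c@B4, d@B4, e@B5, f@B5}
  B6: | IN={a@B0, a@B6, b@B3, b@B7, c@B0, c@B4, d@B1, d@B4, e@B5, f@B5, f@B6} | OUT={a@B6, b@B3, b@B7, c@B0, c@B4, d@B1, d@B4, e@B5, f@B6}
  B7: | IN={a@B6, b@B3, b@B7, c@B0, c@B4, d@B1, d@B4, e@B5, f@B6} | OUT={a@B6, b@B7, c@B0, c@B4, d@B1, d@B4, e@B5, f@B6}
  B8: | IN={a@B6, b@B7, c@B0, c@B4, d@B1, d@B4, e@B5, f@B6} | OUT={a@B6, b@B7, c@B0, c@B4, d@B8, e@B5, f@B8}
  B9: | IN={a@B6, b@B7, c@B0, c@B4, d@B8, e@B5, f@B8} | OUT={a@B6, b@B7, c@B0, c@B4, d@B9, e@B5, f@B8}

Merge at B6: IN[B6] = OUT[B1] ⊔ OUT[B5] ⊔ OUT[B7] = {a@B0, a@B6, b@B3, b@B7, c@B0, c@B4, d@B1, d@B4, e@B5, f@B5, f@B6}
Applying B6's transfer function to that IN value gives OUT[B6] (row B6 above).

Answer: {a@B6, b@B3, b@B7, c@B0, c@B4, d@B1, d@B4, e@B5, f@B6}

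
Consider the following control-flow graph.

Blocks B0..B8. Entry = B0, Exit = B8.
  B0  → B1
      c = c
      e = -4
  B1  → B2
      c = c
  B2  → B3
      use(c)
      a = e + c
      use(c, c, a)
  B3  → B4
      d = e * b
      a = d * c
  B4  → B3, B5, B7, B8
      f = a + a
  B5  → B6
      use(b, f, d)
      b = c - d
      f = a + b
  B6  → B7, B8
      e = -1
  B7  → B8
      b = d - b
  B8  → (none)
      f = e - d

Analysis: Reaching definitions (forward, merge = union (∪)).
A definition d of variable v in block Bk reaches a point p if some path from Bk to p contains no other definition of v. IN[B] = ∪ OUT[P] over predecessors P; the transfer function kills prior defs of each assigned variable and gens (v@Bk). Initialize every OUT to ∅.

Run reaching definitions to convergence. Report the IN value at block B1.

Converged values:
  B0:   IN={}   OUT={c@B0, e@B0}
  B1:   IN={c@B0, e@B0}   OUT={c@B1, e@B0}
  B2:   IN={c@B1, e@B0}   OUT={a@B2, c@B1, e@B0}
  B3:   IN={a@B2, a@B3, c@B1, d@B3, e@B0, f@B4}   OUT={a@B3, c@B1, d@B3, e@B0, f@B4}
  B4:   IN={a@B3, c@B1, d@B3, e@B0, f@B4}   OUT={a@B3, c@B1, d@B3, e@B0, f@B4}
  B5:   IN={a@B3, c@B1, d@B3, e@B0, f@B4}   OUT={a@B3, b@B5, c@B1, d@B3, e@B0, f@B5}
  B6:   IN={a@B3, b@B5, c@B1, d@B3, e@B0, f@B5}   OUT={a@B3, b@B5, c@B1, d@B3, e@B6, f@B5}
  B7:   IN={a@B3, b@B5, c@B1, d@B3, e@B0, e@B6, f@B4, f@B5}   OUT={a@B3, b@B7, c@B1, d@B3, e@B0, e@B6, f@B4, f@B5}
  B8:   IN={a@B3, b@B5, b@B7, c@B1, d@B3, e@B0, e@B6, f@B4, f@B5}   OUT={a@B3, b@B5, b@B7, c@B1, d@B3, e@B0, e@B6, f@B8}

Merge at B1: IN[B1] = OUT[B0] = {c@B0, e@B0}

Answer: {c@B0, e@B0}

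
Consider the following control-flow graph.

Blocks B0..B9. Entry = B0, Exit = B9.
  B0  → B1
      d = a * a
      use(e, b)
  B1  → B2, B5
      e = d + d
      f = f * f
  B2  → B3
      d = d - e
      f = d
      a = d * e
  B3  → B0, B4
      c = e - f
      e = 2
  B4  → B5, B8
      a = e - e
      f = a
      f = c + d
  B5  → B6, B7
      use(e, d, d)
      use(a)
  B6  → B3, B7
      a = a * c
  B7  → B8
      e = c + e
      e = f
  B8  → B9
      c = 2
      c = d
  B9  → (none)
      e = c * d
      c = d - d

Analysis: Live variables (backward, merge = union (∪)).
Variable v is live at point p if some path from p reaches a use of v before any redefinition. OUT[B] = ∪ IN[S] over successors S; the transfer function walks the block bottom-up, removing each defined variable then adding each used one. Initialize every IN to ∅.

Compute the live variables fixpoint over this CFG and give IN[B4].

Answer: {b, c, d, e}

Working:
Fixpoint table:
  B0: | IN={a, b, c, e, f} | OUT={a, b, c, d, f}
  B1: | IN={a, b, c, d, f} | OUT={a, b, c, d, e, f}
  B2: | IN={b, d, e} | OUT={a, b, d, e, f}
  B3: | IN={a, b, d, e, f} | OUT={a, b, c, d, e, f}
  B4: | IN={b, c, d, e} | OUT={a, b, c, d, e, f}
  B5: | IN={a, b, c, d, e, f} | OUT={a, b, c, d, e, f}
  B6: | IN={a, b, c, d, e, f} | OUT={a, b, c, d, e, f}
  B7: | IN={c, d, e, f} | OUT={d}
  B8: | IN={d} | OUT={c, d}
  B9: | IN={c, d} | OUT={}

Merge at B4: OUT[B4] = IN[B5] ⊔ IN[B8] = {a, b, c, d, e, f}
Applying B4's transfer function to that OUT value gives IN[B4] (row B4 above).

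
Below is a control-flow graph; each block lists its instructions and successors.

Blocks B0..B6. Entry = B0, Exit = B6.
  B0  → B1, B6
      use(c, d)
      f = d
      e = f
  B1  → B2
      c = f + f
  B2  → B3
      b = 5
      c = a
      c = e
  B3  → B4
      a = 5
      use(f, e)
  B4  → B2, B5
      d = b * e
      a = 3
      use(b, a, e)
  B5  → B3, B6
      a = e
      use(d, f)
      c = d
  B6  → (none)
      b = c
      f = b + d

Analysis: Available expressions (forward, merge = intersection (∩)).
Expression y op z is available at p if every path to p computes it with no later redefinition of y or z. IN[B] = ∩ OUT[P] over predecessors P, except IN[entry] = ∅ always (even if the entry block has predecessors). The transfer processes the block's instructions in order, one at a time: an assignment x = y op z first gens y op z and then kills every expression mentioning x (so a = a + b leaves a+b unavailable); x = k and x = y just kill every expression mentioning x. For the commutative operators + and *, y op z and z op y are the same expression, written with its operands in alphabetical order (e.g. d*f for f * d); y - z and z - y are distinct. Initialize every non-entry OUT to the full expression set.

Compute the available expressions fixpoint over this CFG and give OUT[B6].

Per-block solution:
  B0:  IN={}  OUT={}
  B1:  IN={}  OUT={f+f}
  B2:  IN={f+f}  OUT={f+f}
  B3:  IN={f+f}  OUT={f+f}
  B4:  IN={f+f}  OUT={b*e, f+f}
  B5:  IN={b*e, f+f}  OUT={b*e, f+f}
  B6:  IN={}  OUT={b+d}

Merge at B6: IN[B6] = OUT[B0] ∩ OUT[B5] = {}
Applying B6's transfer function to that IN value gives OUT[B6] (row B6 above).

Answer: {b+d}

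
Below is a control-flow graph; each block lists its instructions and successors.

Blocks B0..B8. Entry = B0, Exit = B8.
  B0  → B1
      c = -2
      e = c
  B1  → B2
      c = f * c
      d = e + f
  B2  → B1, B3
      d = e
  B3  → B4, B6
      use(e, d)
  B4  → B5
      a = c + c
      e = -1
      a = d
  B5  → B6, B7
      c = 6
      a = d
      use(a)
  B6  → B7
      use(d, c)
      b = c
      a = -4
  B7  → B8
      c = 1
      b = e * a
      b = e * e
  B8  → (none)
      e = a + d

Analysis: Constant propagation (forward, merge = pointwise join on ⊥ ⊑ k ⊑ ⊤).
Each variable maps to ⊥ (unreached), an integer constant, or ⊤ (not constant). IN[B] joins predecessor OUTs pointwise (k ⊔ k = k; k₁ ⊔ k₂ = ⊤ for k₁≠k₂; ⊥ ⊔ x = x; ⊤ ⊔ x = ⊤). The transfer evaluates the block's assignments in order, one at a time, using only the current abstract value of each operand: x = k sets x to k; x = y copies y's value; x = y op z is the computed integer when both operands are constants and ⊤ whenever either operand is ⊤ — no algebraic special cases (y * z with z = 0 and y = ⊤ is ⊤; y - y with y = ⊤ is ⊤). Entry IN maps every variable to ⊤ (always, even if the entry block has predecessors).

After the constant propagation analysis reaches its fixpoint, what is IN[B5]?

Answer: {a: -2, b: ⊤, c: ⊤, d: -2, e: -1, f: ⊤}

Trace:
Converged values:
  B0:   IN=(all ⊤)   OUT={c:-2, e:-2; rest ⊤}
  B1:   IN={e:-2; rest ⊤}   OUT={e:-2; rest ⊤}
  B2:   IN={e:-2; rest ⊤}   OUT={d:-2, e:-2; rest ⊤}
  B3:   IN={d:-2, e:-2; rest ⊤}   OUT={d:-2, e:-2; rest ⊤}
  B4:   IN={d:-2, e:-2; rest ⊤}   OUT={a:-2, d:-2, e:-1; rest ⊤}
  B5:   IN={a:-2, d:-2, e:-1; rest ⊤}   OUT={a:-2, c:6, d:-2, e:-1; rest ⊤}
  B6:   IN={d:-2; rest ⊤}   OUT={a:-4, d:-2; rest ⊤}
  B7:   IN={d:-2; rest ⊤}   OUT={c:1, d:-2; rest ⊤}
  B8:   IN={c:1, d:-2; rest ⊤}   OUT={c:1, d:-2; rest ⊤}

Merge at B5: IN[B5] = OUT[B4] = {a: -2, b: ⊤, c: ⊤, d: -2, e: -1, f: ⊤}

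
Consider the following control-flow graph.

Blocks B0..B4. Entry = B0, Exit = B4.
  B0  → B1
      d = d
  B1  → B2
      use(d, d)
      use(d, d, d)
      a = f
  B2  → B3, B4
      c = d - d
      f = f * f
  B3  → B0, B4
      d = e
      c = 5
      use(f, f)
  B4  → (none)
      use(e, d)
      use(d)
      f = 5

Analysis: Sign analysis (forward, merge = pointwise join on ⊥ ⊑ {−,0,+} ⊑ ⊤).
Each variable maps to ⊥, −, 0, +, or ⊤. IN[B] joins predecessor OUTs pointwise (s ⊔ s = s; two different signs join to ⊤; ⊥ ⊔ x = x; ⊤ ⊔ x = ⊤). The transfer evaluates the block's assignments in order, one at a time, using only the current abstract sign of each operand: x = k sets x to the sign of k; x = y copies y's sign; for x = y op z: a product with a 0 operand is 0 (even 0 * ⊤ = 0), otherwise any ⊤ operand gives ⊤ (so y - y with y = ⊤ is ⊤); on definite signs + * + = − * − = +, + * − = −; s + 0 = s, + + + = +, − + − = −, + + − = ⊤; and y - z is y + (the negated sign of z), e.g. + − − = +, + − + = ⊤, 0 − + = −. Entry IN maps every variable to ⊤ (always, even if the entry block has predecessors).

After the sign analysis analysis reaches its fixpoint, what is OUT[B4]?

Answer: {a: ⊤, b: ⊤, c: ⊤, d: ⊤, e: ⊤, f: +}

Trace:
Fixpoint table:
  B0: | IN=(all ⊤) | OUT=(all ⊤)
  B1: | IN=(all ⊤) | OUT=(all ⊤)
  B2: | IN=(all ⊤) | OUT=(all ⊤)
  B3: | IN=(all ⊤) | OUT={c:+; rest ⊤}
  B4: | IN=(all ⊤) | OUT={f:+; rest ⊤}

Merge at B4: IN[B4] = OUT[B2] ⊔ OUT[B3] = {a: ⊤, b: ⊤, c: ⊤, d: ⊤, e: ⊤, f: ⊤}
Applying B4's transfer function to that IN value gives OUT[B4] (row B4 above).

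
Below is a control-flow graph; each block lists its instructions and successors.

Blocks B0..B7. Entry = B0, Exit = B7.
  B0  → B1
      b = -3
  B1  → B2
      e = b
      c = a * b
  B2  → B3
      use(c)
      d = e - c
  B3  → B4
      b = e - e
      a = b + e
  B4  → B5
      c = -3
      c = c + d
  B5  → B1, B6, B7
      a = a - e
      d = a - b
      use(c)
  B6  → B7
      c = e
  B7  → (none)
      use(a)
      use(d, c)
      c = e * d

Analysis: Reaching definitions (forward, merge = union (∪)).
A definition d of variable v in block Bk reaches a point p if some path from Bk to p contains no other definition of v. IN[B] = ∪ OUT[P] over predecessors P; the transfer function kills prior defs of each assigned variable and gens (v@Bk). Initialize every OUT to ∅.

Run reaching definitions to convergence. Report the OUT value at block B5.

Answer: {a@B5, b@B3, c@B4, d@B5, e@B1}

Trace:
Converged values:
  B0:  IN={}  OUT={b@B0}
  B1:  IN={a@B5, b@B0, b@B3, c@B4, d@B5, e@B1}  OUT={a@B5, b@B0, b@B3, c@B1, d@B5, e@B1}
  B2:  IN={a@B5, b@B0, b@B3, c@B1, d@B5, e@B1}  OUT={a@B5, b@B0, b@B3, c@B1, d@B2, e@B1}
  B3:  IN={a@B5, b@B0, b@B3, c@B1, d@B2, e@B1}  OUT={a@B3, b@B3, c@B1, d@B2, e@B1}
  B4:  IN={a@B3, b@B3, c@B1, d@B2, e@B1}  OUT={a@B3, b@B3, c@B4, d@B2, e@B1}
  B5:  IN={a@B3, b@B3, c@B4, d@B2, e@B1}  OUT={a@B5, b@B3, c@B4, d@B5, e@B1}
  B6:  IN={a@B5, b@B3, c@B4, d@B5, e@B1}  OUT={a@B5, b@B3, c@B6, d@B5, e@B1}
  B7:  IN={a@B5, b@B3, c@B4, c@B6, d@B5, e@B1}  OUT={a@B5, b@B3, c@B7, d@B5, e@B1}

Merge at B5: IN[B5] = OUT[B4] = {a@B3, b@B3, c@B4, d@B2, e@B1}
Applying B5's transfer function to that IN value gives OUT[B5] (row B5 above).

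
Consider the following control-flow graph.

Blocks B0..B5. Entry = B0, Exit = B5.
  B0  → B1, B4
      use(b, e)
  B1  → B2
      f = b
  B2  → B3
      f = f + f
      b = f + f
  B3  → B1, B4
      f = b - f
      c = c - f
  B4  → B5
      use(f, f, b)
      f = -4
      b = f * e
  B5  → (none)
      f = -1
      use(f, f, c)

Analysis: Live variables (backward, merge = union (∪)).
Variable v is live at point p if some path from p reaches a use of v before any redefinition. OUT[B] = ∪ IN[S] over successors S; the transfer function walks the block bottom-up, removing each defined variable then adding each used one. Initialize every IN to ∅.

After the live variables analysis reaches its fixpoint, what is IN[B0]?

Answer: {b, c, e, f}

Trace:
Converged values:
  B0:  IN={b, c, e, f}  OUT={b, c, e, f}
  B1:  IN={b, c, e}  OUT={c, e, f}
  B2:  IN={c, e, f}  OUT={b, c, e, f}
  B3:  IN={b, c, e, f}  OUT={b, c, e, f}
  B4:  IN={b, c, e, f}  OUT={c}
  B5:  IN={c}  OUT={}

Merge at B0: OUT[B0] = IN[B1] ⊔ IN[B4] = {b, c, e, f}
Applying B0's transfer function to that OUT value gives IN[B0] (row B0 above).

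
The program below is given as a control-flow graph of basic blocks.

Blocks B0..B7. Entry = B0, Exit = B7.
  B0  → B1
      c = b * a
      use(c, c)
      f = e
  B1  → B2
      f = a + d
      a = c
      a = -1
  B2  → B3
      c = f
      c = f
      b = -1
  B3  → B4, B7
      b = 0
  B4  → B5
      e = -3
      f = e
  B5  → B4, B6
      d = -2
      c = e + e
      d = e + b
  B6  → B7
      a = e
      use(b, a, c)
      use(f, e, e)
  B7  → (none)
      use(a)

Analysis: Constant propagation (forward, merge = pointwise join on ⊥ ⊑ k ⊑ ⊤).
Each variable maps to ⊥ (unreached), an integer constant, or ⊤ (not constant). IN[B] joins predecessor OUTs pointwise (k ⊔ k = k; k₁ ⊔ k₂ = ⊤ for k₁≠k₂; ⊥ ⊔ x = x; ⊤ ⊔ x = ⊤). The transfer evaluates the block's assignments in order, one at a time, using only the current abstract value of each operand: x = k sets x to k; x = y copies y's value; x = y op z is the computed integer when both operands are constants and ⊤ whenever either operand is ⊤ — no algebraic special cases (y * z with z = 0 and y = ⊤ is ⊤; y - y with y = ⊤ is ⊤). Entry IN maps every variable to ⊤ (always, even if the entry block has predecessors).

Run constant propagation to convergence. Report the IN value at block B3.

Converged values:
  B0:  IN=(all ⊤)  OUT=(all ⊤)
  B1:  IN=(all ⊤)  OUT={a:-1; rest ⊤}
  B2:  IN={a:-1; rest ⊤}  OUT={a:-1, b:-1; rest ⊤}
  B3:  IN={a:-1, b:-1; rest ⊤}  OUT={a:-1, b:0; rest ⊤}
  B4:  IN={a:-1, b:0; rest ⊤}  OUT={a:-1, b:0, e:-3, f:-3; rest ⊤}
  B5:  IN={a:-1, b:0, e:-3, f:-3; rest ⊤}  OUT={a:-1, b:0, c:-6, d:-3, e:-3, f:-3; rest ⊤}
  B6:  IN={a:-1, b:0, c:-6, d:-3, e:-3, f:-3; rest ⊤}  OUT={a:-3, b:0, c:-6, d:-3, e:-3, f:-3; rest ⊤}
  B7:  IN={b:0; rest ⊤}  OUT={b:0; rest ⊤}

Merge at B3: IN[B3] = OUT[B2] = {a: -1, b: -1, c: ⊤, d: ⊤, e: ⊤, f: ⊤}

Answer: {a: -1, b: -1, c: ⊤, d: ⊤, e: ⊤, f: ⊤}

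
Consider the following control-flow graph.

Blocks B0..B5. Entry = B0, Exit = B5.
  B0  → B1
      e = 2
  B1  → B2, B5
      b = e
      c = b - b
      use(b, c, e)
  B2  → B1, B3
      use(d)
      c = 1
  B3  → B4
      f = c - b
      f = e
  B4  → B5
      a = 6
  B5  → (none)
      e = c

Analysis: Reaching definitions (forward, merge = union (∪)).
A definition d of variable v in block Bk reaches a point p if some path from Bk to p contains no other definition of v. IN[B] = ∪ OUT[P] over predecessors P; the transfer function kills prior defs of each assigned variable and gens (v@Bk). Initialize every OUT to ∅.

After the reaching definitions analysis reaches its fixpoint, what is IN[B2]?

Answer: {b@B1, c@B1, e@B0}

Working:
Converged values:
  B0:   IN={}   OUT={e@B0}
  B1:   IN={b@B1, c@B2, e@B0}   OUT={b@B1, c@B1, e@B0}
  B2:   IN={b@B1, c@B1, e@B0}   OUT={b@B1, c@B2, e@B0}
  B3:   IN={b@B1, c@B2, e@B0}   OUT={b@B1, c@B2, e@B0, f@B3}
  B4:   IN={b@B1, c@B2, e@B0, f@B3}   OUT={a@B4, b@B1, c@B2, e@B0, f@B3}
  B5:   IN={a@B4, b@B1, c@B1, c@B2, e@B0, f@B3}   OUT={a@B4, b@B1, c@B1, c@B2, e@B5, f@B3}

Merge at B2: IN[B2] = OUT[B1] = {b@B1, c@B1, e@B0}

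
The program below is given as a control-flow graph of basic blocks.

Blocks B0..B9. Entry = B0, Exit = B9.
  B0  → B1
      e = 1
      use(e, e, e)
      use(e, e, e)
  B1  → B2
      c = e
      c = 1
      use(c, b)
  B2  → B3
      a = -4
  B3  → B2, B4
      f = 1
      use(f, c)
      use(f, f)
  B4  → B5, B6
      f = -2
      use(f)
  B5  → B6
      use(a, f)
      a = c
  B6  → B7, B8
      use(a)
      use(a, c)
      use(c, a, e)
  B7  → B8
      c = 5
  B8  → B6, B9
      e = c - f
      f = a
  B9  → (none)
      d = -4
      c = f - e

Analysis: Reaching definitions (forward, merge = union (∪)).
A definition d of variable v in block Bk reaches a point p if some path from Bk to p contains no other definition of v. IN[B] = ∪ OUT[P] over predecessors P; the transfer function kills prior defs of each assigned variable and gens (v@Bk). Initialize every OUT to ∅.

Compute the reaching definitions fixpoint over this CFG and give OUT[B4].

Per-block solution:
  B0:   IN={}   OUT={e@B0}
  B1:   IN={e@B0}   OUT={c@B1, e@B0}
  B2:   IN={a@B2, c@B1, e@B0, f@B3}   OUT={a@B2, c@B1, e@B0, f@B3}
  B3:   IN={a@B2, c@B1, e@B0, f@B3}   OUT={a@B2, c@B1, e@B0, f@B3}
  B4:   IN={a@B2, c@B1, e@B0, f@B3}   OUT={a@B2, c@B1, e@B0, f@B4}
  B5:   IN={a@B2, c@B1, e@B0, f@B4}   OUT={a@B5, c@B1, e@B0, f@B4}
  B6:   IN={a@B2, a@B5, c@B1, c@B7, e@B0, e@B8, f@B4, f@B8}   OUT={a@B2, a@B5, c@B1, c@B7, e@B0, e@B8, f@B4, f@B8}
  B7:   IN={a@B2, a@B5, c@B1, c@B7, e@B0, e@B8, f@B4, f@B8}   OUT={a@B2, a@B5, c@B7, e@B0, e@B8, f@B4, f@B8}
  B8:   IN={a@B2, a@B5, c@B1, c@B7, e@B0, e@B8, f@B4, f@B8}   OUT={a@B2, a@B5, c@B1, c@B7, e@B8, f@B8}
  B9:   IN={a@B2, a@B5, c@B1, c@B7, e@B8, f@B8}   OUT={a@B2, a@B5, c@B9, d@B9, e@B8, f@B8}

Merge at B4: IN[B4] = OUT[B3] = {a@B2, c@B1, e@B0, f@B3}
Applying B4's transfer function to that IN value gives OUT[B4] (row B4 above).

Answer: {a@B2, c@B1, e@B0, f@B4}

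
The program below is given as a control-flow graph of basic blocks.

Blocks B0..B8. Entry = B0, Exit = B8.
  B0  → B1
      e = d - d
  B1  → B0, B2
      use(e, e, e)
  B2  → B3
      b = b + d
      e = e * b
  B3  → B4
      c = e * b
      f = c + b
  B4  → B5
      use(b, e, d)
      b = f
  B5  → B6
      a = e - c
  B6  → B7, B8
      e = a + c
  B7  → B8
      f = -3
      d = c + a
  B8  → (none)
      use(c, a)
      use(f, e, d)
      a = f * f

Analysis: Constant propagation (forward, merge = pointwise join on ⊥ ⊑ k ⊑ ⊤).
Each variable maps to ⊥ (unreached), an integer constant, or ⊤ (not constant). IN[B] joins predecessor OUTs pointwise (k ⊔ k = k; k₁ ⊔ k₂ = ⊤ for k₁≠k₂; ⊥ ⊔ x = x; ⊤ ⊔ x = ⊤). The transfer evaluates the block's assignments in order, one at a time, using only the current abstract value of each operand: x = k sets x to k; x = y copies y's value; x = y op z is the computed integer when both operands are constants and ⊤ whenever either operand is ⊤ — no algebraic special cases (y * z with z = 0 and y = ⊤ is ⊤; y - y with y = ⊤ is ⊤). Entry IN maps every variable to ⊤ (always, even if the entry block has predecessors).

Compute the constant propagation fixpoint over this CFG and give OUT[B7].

Fixpoint table:
  B0:  IN=(all ⊤)  OUT=(all ⊤)
  B1:  IN=(all ⊤)  OUT=(all ⊤)
  B2:  IN=(all ⊤)  OUT=(all ⊤)
  B3:  IN=(all ⊤)  OUT=(all ⊤)
  B4:  IN=(all ⊤)  OUT=(all ⊤)
  B5:  IN=(all ⊤)  OUT=(all ⊤)
  B6:  IN=(all ⊤)  OUT=(all ⊤)
  B7:  IN=(all ⊤)  OUT={f:-3; rest ⊤}
  B8:  IN=(all ⊤)  OUT=(all ⊤)

Merge at B7: IN[B7] = OUT[B6] = {a: ⊤, b: ⊤, c: ⊤, d: ⊤, e: ⊤, f: ⊤}
Applying B7's transfer function to that IN value gives OUT[B7] (row B7 above).

Answer: {a: ⊤, b: ⊤, c: ⊤, d: ⊤, e: ⊤, f: -3}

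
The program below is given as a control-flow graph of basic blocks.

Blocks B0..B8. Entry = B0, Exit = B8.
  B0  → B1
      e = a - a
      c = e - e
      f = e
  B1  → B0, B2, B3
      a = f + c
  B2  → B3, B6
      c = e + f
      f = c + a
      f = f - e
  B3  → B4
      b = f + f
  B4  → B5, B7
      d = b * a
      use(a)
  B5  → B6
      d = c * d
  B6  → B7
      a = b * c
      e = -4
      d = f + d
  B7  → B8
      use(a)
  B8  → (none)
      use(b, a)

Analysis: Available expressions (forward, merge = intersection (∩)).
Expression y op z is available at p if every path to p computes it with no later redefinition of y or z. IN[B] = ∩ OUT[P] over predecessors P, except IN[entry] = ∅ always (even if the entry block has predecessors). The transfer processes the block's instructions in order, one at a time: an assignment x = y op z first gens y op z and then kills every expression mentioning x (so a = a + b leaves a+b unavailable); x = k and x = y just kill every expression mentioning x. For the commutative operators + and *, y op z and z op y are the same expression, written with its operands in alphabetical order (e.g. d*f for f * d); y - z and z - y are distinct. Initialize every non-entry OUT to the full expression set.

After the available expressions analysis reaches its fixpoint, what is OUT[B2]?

Answer: {a+c, e-e}

Trace:
Fixpoint table:
  B0:   IN={}   OUT={a-a, e-e}
  B1:   IN={a-a, e-e}   OUT={c+f, e-e}
  B2:   IN={c+f, e-e}   OUT={a+c, e-e}
  B3:   IN={e-e}   OUT={e-e, f+f}
  B4:   IN={e-e, f+f}   OUT={a*b, e-e, f+f}
  B5:   IN={a*b, e-e, f+f}   OUT={a*b, e-e, f+f}
  B6:   IN={e-e}   OUT={b*c}
  B7:   IN={}   OUT={}
  B8:   IN={}   OUT={}

Merge at B2: IN[B2] = OUT[B1] = {c+f, e-e}
Applying B2's transfer function to that IN value gives OUT[B2] (row B2 above).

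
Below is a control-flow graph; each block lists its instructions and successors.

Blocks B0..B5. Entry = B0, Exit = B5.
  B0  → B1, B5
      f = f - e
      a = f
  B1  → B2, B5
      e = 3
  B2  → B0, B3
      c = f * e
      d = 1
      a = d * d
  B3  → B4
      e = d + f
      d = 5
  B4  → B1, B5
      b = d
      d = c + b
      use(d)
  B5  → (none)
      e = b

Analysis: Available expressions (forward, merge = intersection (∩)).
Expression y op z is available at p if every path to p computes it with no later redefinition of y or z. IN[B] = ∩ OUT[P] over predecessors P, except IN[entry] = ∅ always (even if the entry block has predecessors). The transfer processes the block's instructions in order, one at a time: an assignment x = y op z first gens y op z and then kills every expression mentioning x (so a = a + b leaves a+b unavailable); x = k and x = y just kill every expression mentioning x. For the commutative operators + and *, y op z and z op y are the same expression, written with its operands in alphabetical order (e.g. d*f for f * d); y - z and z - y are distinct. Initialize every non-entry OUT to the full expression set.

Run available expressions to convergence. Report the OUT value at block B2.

Answer: {d*d, e*f}

Working:
Fixpoint table:
  B0:   IN={}   OUT={}
  B1:   IN={}   OUT={}
  B2:   IN={}   OUT={d*d, e*f}
  B3:   IN={d*d, e*f}   OUT={}
  B4:   IN={}   OUT={b+c}
  B5:   IN={}   OUT={}

Merge at B2: IN[B2] = OUT[B1] = {}
Applying B2's transfer function to that IN value gives OUT[B2] (row B2 above).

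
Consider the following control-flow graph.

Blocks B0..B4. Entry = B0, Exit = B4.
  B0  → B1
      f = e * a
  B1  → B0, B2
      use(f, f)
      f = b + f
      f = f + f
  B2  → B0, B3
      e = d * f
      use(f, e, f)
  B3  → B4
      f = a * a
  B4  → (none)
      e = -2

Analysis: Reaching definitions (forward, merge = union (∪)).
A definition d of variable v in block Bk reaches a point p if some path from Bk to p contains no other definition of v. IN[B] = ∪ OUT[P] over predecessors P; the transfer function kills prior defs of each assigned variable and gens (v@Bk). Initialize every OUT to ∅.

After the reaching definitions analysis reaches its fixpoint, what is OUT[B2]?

Converged values:
  B0: | IN={e@B2, f@B1} | OUT={e@B2, f@B0}
  B1: | IN={e@B2, f@B0} | OUT={e@B2, f@B1}
  B2: | IN={e@B2, f@B1} | OUT={e@B2, f@B1}
  B3: | IN={e@B2, f@B1} | OUT={e@B2, f@B3}
  B4: | IN={e@B2, f@B3} | OUT={e@B4, f@B3}

Merge at B2: IN[B2] = OUT[B1] = {e@B2, f@B1}
Applying B2's transfer function to that IN value gives OUT[B2] (row B2 above).

Answer: {e@B2, f@B1}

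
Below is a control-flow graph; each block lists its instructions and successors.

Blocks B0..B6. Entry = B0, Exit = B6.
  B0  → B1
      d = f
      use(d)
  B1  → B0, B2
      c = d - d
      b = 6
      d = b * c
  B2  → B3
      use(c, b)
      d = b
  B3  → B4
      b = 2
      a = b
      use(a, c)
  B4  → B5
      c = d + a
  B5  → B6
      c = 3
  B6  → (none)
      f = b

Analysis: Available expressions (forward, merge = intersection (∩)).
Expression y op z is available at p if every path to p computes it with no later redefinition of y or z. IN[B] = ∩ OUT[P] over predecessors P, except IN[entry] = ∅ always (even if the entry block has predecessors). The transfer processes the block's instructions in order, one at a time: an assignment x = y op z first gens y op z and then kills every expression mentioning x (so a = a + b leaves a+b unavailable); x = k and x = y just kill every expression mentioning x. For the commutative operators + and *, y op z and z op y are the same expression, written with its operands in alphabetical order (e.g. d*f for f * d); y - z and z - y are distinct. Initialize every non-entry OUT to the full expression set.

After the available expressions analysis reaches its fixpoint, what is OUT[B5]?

Answer: {a+d}

Trace:
Fixpoint table:
  B0: | IN={} | OUT={}
  B1: | IN={} | OUT={b*c}
  B2: | IN={b*c} | OUT={b*c}
  B3: | IN={b*c} | OUT={}
  B4: | IN={} | OUT={a+d}
  B5: | IN={a+d} | OUT={a+d}
  B6: | IN={a+d} | OUT={a+d}

Merge at B5: IN[B5] = OUT[B4] = {a+d}
Applying B5's transfer function to that IN value gives OUT[B5] (row B5 above).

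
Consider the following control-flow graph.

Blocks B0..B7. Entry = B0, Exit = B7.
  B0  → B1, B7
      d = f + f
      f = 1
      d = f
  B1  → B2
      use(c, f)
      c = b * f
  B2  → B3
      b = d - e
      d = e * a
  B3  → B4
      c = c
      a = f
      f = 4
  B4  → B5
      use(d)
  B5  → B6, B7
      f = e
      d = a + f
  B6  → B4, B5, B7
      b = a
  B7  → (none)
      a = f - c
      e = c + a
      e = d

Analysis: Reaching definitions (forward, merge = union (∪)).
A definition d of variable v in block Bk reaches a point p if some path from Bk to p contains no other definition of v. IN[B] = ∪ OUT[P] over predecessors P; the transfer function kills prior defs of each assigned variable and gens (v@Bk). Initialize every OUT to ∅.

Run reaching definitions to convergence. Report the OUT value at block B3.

Answer: {a@B3, b@B2, c@B3, d@B2, f@B3}

Derivation:
Per-block solution:
  B0:   IN={}   OUT={d@B0, f@B0}
  B1:   IN={d@B0, f@B0}   OUT={c@B1, d@B0, f@B0}
  B2:   IN={c@B1, d@B0, f@B0}   OUT={b@B2, c@B1, d@B2, f@B0}
  B3:   IN={b@B2, c@B1, d@B2, f@B0}   OUT={a@B3, b@B2, c@B3, d@B2, f@B3}
  B4:   IN={a@B3, b@B2, b@B6, c@B3, d@B2, d@B5, f@B3, f@B5}   OUT={a@B3, b@B2, b@B6, c@B3, d@B2, d@B5, f@B3, f@B5}
  B5:   IN={a@B3, b@B2, b@B6, c@B3, d@B2, d@B5, f@B3, f@B5}   OUT={a@B3, b@B2, b@B6, c@B3, d@B5, f@B5}
  B6:   IN={a@B3, b@B2, b@B6, c@B3, d@B5, f@B5}   OUT={a@B3, b@B6, c@B3, d@B5, f@B5}
  B7:   IN={a@B3, b@B2, b@B6, c@B3, d@B0, d@B5, f@B0, f@B5}   OUT={a@B7, b@B2, b@B6, c@B3, d@B0, d@B5, e@B7, f@B0, f@B5}

Merge at B3: IN[B3] = OUT[B2] = {b@B2, c@B1, d@B2, f@B0}
Applying B3's transfer function to that IN value gives OUT[B3] (row B3 above).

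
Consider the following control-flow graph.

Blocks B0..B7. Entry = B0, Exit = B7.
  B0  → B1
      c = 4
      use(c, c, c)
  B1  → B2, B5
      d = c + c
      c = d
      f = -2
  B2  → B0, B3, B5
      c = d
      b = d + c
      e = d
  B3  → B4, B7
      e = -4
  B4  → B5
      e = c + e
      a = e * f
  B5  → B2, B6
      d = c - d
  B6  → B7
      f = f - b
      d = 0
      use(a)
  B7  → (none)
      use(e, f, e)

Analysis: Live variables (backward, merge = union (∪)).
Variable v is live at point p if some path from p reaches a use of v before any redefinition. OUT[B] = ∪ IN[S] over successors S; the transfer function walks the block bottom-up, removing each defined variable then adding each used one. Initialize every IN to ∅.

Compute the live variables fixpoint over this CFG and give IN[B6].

Per-block solution:
  B0: | IN={a, b, e} | OUT={a, b, c, e}
  B1: | IN={a, b, c, e} | OUT={a, b, c, d, e, f}
  B2: | IN={a, d, f} | OUT={a, b, c, d, e, f}
  B3: | IN={b, c, d, f} | OUT={b, c, d, e, f}
  B4: | IN={b, c, d, e, f} | OUT={a, b, c, d, e, f}
  B5: | IN={a, b, c, d, e, f} | OUT={a, b, d, e, f}
  B6: | IN={a, b, e, f} | OUT={e, f}
  B7: | IN={e, f} | OUT={}

Merge at B6: OUT[B6] = IN[B7] = {e, f}
Applying B6's transfer function to that OUT value gives IN[B6] (row B6 above).

Answer: {a, b, e, f}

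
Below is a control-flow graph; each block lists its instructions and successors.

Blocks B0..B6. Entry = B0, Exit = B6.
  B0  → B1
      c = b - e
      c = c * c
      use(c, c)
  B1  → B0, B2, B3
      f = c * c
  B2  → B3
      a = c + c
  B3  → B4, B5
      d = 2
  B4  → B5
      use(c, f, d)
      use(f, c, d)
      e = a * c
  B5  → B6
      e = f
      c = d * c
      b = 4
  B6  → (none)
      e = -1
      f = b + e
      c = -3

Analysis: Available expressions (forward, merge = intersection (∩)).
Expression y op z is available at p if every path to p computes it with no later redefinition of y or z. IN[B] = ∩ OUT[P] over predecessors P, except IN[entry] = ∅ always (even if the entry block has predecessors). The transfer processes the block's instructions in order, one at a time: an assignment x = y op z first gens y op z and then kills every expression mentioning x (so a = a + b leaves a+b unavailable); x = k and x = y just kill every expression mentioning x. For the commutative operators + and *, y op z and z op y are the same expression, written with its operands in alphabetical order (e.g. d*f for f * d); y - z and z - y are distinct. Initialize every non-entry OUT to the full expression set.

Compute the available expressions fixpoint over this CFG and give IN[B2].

Answer: {b-e, c*c}

Trace:
Converged values:
  B0:  IN={}  OUT={b-e}
  B1:  IN={b-e}  OUT={b-e, c*c}
  B2:  IN={b-e, c*c}  OUT={b-e, c*c, c+c}
  B3:  IN={b-e, c*c}  OUT={b-e, c*c}
  B4:  IN={b-e, c*c}  OUT={a*c, c*c}
  B5:  IN={c*c}  OUT={}
  B6:  IN={}  OUT={b+e}

Merge at B2: IN[B2] = OUT[B1] = {b-e, c*c}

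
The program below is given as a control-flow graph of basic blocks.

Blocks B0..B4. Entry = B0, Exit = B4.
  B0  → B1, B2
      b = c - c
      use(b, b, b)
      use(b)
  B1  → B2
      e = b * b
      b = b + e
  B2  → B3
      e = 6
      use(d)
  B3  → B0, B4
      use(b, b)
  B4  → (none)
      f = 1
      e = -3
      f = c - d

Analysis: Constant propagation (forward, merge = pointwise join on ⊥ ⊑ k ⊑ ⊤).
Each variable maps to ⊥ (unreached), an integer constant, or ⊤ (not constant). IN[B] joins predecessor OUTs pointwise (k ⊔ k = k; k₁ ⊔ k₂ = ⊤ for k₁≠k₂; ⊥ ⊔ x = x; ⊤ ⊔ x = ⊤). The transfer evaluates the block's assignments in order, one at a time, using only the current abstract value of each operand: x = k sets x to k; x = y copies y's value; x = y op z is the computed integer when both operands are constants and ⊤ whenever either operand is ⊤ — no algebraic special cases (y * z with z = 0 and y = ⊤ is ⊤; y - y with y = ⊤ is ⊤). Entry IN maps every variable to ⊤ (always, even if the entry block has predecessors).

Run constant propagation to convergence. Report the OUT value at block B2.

Answer: {a: ⊤, b: ⊤, c: ⊤, d: ⊤, e: 6, f: ⊤}

Working:
Per-block solution:
  B0: | IN=(all ⊤) | OUT=(all ⊤)
  B1: | IN=(all ⊤) | OUT=(all ⊤)
  B2: | IN=(all ⊤) | OUT={e:6; rest ⊤}
  B3: | IN={e:6; rest ⊤} | OUT={e:6; rest ⊤}
  B4: | IN={e:6; rest ⊤} | OUT={e:-3; rest ⊤}

Merge at B2: IN[B2] = OUT[B0] ⊔ OUT[B1] = {a: ⊤, b: ⊤, c: ⊤, d: ⊤, e: ⊤, f: ⊤}
Applying B2's transfer function to that IN value gives OUT[B2] (row B2 above).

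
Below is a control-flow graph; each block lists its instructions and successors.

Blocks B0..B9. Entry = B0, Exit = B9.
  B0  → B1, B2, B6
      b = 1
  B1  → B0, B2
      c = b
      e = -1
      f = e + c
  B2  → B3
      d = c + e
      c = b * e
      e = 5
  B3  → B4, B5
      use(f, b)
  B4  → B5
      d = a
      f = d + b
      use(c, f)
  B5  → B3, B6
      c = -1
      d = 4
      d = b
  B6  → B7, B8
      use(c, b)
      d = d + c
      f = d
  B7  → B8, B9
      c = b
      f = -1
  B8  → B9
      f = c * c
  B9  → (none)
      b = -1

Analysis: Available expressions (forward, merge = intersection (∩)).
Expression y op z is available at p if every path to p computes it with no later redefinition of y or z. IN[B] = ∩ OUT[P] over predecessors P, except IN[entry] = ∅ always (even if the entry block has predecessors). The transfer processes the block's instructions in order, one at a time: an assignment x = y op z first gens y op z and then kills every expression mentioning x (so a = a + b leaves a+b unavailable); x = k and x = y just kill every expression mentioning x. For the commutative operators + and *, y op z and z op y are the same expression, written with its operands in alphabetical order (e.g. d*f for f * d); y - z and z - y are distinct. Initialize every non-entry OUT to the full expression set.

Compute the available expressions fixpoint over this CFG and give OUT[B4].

Per-block solution:
  B0:   IN={}   OUT={}
  B1:   IN={}   OUT={c+e}
  B2:   IN={}   OUT={}
  B3:   IN={}   OUT={}
  B4:   IN={}   OUT={b+d}
  B5:   IN={}   OUT={}
  B6:   IN={}   OUT={}
  B7:   IN={}   OUT={}
  B8:   IN={}   OUT={c*c}
  B9:   IN={}   OUT={}

Merge at B4: IN[B4] = OUT[B3] = {}
Applying B4's transfer function to that IN value gives OUT[B4] (row B4 above).

Answer: {b+d}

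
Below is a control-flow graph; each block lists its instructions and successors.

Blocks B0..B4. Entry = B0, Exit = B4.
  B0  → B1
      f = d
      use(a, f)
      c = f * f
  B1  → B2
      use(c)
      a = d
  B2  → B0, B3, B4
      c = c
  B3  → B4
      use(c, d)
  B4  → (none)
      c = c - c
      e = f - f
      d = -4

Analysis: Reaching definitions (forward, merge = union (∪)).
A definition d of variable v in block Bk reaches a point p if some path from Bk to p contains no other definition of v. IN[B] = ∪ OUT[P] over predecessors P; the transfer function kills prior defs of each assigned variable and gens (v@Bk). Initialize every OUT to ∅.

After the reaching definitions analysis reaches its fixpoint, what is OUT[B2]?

Answer: {a@B1, c@B2, f@B0}

Trace:
Per-block solution:
  B0:   IN={a@B1, c@B2, f@B0}   OUT={a@B1, c@B0, f@B0}
  B1:   IN={a@B1, c@B0, f@B0}   OUT={a@B1, c@B0, f@B0}
  B2:   IN={a@B1, c@B0, f@B0}   OUT={a@B1, c@B2, f@B0}
  B3:   IN={a@B1, c@B2, f@B0}   OUT={a@B1, c@B2, f@B0}
  B4:   IN={a@B1, c@B2, f@B0}   OUT={a@B1, c@B4, d@B4, e@B4, f@B0}

Merge at B2: IN[B2] = OUT[B1] = {a@B1, c@B0, f@B0}
Applying B2's transfer function to that IN value gives OUT[B2] (row B2 above).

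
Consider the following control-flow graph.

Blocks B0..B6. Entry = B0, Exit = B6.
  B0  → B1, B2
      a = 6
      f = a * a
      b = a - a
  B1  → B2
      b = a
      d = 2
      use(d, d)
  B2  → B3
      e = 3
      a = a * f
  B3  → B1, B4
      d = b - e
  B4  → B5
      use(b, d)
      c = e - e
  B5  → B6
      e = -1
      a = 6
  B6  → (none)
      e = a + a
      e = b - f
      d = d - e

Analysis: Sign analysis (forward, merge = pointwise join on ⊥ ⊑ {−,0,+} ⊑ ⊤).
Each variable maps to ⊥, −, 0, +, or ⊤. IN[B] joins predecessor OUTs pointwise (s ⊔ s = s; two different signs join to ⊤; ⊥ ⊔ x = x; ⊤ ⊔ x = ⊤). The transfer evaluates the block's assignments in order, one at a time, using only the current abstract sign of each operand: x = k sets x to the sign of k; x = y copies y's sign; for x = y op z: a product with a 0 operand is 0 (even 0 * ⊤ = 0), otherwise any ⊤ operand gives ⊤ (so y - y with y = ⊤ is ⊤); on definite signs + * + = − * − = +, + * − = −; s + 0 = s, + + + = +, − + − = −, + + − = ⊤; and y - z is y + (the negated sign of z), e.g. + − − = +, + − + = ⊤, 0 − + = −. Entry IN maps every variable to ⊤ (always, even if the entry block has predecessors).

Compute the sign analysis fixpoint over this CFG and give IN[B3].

Converged values:
  B0: | IN=(all ⊤) | OUT={a:+, f:+; rest ⊤}
  B1: | IN={a:+, f:+; rest ⊤} | OUT={a:+, b:+, d:+, f:+; rest ⊤}
  B2: | IN={a:+, f:+; rest ⊤} | OUT={a:+, e:+, f:+; rest ⊤}
  B3: | IN={a:+, e:+, f:+; rest ⊤} | OUT={a:+, e:+, f:+; rest ⊤}
  B4: | IN={a:+, e:+, f:+; rest ⊤} | OUT={a:+, e:+, f:+; rest ⊤}
  B5: | IN={a:+, e:+, f:+; rest ⊤} | OUT={a:+, e:-, f:+; rest ⊤}
  B6: | IN={a:+, e:-, f:+; rest ⊤} | OUT={a:+, f:+; rest ⊤}

Merge at B3: IN[B3] = OUT[B2] = {a: +, b: ⊤, c: ⊤, d: ⊤, e: +, f: +}

Answer: {a: +, b: ⊤, c: ⊤, d: ⊤, e: +, f: +}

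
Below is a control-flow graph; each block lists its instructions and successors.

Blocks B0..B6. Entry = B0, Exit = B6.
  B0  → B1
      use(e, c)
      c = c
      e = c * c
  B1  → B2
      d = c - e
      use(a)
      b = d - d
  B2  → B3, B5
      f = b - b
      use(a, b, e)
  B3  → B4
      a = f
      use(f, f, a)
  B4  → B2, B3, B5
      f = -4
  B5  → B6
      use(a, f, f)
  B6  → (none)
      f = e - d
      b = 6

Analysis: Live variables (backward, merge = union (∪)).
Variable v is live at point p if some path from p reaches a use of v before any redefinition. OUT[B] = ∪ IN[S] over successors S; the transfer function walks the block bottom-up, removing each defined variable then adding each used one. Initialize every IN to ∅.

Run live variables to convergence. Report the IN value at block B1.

Per-block solution:
  B0: | IN={a, c, e} | OUT={a, c, e}
  B1: | IN={a, c, e} | OUT={a, b, d, e}
  B2: | IN={a, b, d, e} | OUT={a, b, d, e, f}
  B3: | IN={b, d, e, f} | OUT={a, b, d, e}
  B4: | IN={a, b, d, e} | OUT={a, b, d, e, f}
  B5: | IN={a, d, e, f} | OUT={d, e}
  B6: | IN={d, e} | OUT={}

Merge at B1: OUT[B1] = IN[B2] = {a, b, d, e}
Applying B1's transfer function to that OUT value gives IN[B1] (row B1 above).

Answer: {a, c, e}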